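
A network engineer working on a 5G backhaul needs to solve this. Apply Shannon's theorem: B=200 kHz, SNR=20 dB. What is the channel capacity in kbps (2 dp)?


Given: B = 200 kHz, SNR = 20 dB
SNR linear = 10^(20/10) = 100
1 + SNR = 101
log2(101) = 6.6582114828
C = 200 * 1000 * 6.6582114828 = 1331642.2966 bps
C = 1331.642297 kbps -> 1331.64 kbps (2 dp)

1331.64


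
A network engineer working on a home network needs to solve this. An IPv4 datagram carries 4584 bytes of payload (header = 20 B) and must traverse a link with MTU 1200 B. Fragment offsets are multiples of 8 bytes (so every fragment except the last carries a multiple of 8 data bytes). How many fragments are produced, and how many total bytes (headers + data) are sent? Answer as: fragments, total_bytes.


Max data per non-final fragment = floor((MTU - header)/8)*8 = floor((1200 - 20)/8)*8 = floor(1180/8)*8 = 1176 B
Final fragment needs no 8-byte alignment: it can carry up to MTU - header = 1180 B
Non-final fragments needed = ceil((payload - 1180) / 1176) = ceil(3404/1176) = ceil(2.8946) = 3
Number of fragments = 3 + 1 = 4
Fragment sizes (data): 3 * 1176 B + 1056 B (last, 1056 <= 1180 OK)
Total bytes sent = payload + n_frags * header = 4584 + 4*20 = 4584 + 80 = 4664 B

4, 4664


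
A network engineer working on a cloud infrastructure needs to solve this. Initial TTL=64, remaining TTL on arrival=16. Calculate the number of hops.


Given: initial TTL = 64, received TTL = 16
Hops = initial TTL - received TTL
Hops = 64 - 16 = 48

48


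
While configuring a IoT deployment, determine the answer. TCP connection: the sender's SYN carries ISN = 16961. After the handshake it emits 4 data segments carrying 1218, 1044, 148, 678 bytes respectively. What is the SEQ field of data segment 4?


The SYN occupies sequence number ISN = 16961, so the first data byte is ISN + 1 = 16962.
SEQ of data segment i = (ISN + 1) + sum of payload sizes of segments 1..i-1.
Segment 1: SEQ = 16962, payload = 1218 bytes
Segment 2: SEQ = 18180, payload = 1044 bytes
Segment 3: SEQ = 19224, payload = 148 bytes
Segment 4: SEQ = 19372, payload = 678 bytes
SEQ of segment 4 = 16962 + 1218 + 1044 + 148 = 19372

19372


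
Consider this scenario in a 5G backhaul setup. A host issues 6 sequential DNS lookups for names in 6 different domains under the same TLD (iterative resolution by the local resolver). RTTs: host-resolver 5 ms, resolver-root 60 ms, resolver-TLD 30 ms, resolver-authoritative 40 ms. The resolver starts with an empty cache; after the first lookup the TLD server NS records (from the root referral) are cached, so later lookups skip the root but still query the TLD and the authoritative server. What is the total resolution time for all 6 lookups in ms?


Lookup 1 (cold cache): local + root + TLD + auth = 5 + 60 + 30 + 40 = 135 ms
Lookups 2..6 (TLD NS cached -> skip root; new domain -> still ask TLD and auth): local + TLD + auth = 5 + 30 + 40 = 75 ms each
Remaining 5 lookups: 5 * 75 = 375 ms
Total = 135 + 375 = 510 ms

510


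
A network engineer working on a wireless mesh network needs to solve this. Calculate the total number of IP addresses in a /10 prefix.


Given: CIDR prefix /10
Host bits = 32 - 10 = 22
Total addresses = 2^22 = 4194304

4194304


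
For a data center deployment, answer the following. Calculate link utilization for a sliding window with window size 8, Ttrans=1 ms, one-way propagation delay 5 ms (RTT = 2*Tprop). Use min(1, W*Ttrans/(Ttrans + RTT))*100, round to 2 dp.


Given: W = 8, Ttrans = 1 ms, RTT = 10 ms (= 2 * Tprop, Tprop = 5 ms)
Cycle time = Ttrans + RTT = 1 + 10 = 11 ms (first packet sent until its ACK returns)
W * Ttrans = 8 * 1 = 8 ms of sending per cycle
W * Ttrans / (Ttrans + RTT) = 8 / 11 = 0.727273
U = min(1, 0.727273) = 0.727273
U% = 72.73%

72.73


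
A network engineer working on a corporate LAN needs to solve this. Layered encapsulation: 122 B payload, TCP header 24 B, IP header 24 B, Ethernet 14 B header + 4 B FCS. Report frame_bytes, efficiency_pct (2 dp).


TCP segment = 122 + 24 = 146 B
IP packet = 146 + 24 = 170 B
Ethernet frame = 170 + 14 + 4 = 188 B
Efficiency = app / frame = 122 / 188 = 0.648936 = 64.8936% -> 64.89% (2 dp)

188, 64.89


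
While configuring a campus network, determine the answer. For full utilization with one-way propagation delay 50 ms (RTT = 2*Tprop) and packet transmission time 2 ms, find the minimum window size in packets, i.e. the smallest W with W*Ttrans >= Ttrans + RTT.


Given: Ttrans = 2 ms, RTT = 100 ms (= 2 * Tprop, Tprop = 50 ms)
Time until first ACK returns = Ttrans + RTT = 2 + 100 = 102 ms
Need W * Ttrans >= Ttrans + RTT  ->  W >= (Ttrans + RTT) / Ttrans
(Ttrans + RTT) / Ttrans = 102 / 2 = 51
W_min = ceil(51) = 51

51


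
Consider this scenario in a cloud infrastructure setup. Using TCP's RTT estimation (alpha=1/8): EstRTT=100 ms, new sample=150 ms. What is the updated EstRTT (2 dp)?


Given: EstRTT = 100 ms, SampleRTT = 150 ms, alpha = 1/8
New EstRTT = (1 - alpha) * EstRTT + alpha * SampleRTT
(7/8) * 100 = 87.5
(1/8) * 150 = 18.75
New EstRTT = 87.5 + 18.75 = 106.25 ms -> 106.25 ms (2 dp)

106.25


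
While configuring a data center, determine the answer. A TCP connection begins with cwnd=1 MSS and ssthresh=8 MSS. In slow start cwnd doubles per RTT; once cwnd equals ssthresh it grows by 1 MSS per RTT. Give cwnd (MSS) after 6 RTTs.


RTT 0: cwnd = 1 MSS (initial)
RTT 1: cwnd = 2 MSS (slow start, doubled)
RTT 2: cwnd = 4 MSS (slow start, doubled)
RTT 3: cwnd = 8 MSS (slow start, doubled)
RTT 4: cwnd = 9 MSS (congestion avoidance, +1)
RTT 5: cwnd = 10 MSS (congestion avoidance, +1)
RTT 6: cwnd = 11 MSS (congestion avoidance, +1)

11


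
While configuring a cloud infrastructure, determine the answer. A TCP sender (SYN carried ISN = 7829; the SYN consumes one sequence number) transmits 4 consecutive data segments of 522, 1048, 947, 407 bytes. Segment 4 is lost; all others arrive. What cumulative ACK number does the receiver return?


SYN uses sequence number 7829; first data byte = ISN + 1 = 7830.
Segment 1: SEQ = 7830, len = 522 B, covers [7830, 8351]
Segment 2: SEQ = 8352, len = 1048 B, covers [8352, 9399]
Segment 3: SEQ = 9400, len = 947 B, covers [9400, 10346]
Segment 4: SEQ = 10347, len = 407 B, covers [10347, 10753] [LOST]
In-order data received: bytes [7830, 10346] (segments 1..3).
Segment 4 missing -> gap begins at byte 10347.
Cumulative ACK = next expected in-order byte = 7830 + 522 + 1048 + 947 = 10347

10347


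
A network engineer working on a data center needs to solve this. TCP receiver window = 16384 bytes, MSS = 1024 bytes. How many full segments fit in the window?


Given: RWND = 16384 bytes, MSS = 1024 bytes
Full segments = floor(RWND / MSS)
Full segments = floor(16384 / 1024)
Full segments = floor(16.0) = 16

16


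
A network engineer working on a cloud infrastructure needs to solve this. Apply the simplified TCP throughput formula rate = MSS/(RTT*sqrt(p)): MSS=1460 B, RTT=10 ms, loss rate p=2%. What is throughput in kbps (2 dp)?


Given: MSS = 1460 bytes, RTT = 10 ms, loss = 2%
RTT in seconds = 10 / 1000 = 0.01
Loss rate = 2% = 0.02
sqrt(loss) = sqrt(0.02) = 0.141421356237
Throughput (bytes/s) = 1460 / (0.01 * 0.141421356237) = 1032375.9005
Throughput (kbps) = 1032375.9005 * 8 / 1000 = 8259.007204 -> 8259.01 kbps (2 dp)

8259.01


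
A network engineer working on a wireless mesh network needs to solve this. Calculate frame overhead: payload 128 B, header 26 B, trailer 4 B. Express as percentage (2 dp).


Given: payload = 128 B, header = 26 B, trailer = 4 B
Overhead bytes = header + trailer = 26 + 4 = 30
Total frame = payload + overhead = 128 + 30 = 158
Overhead % = 30 / 158 * 100 = 18.9873% -> 18.99% (2 dp)

18.99


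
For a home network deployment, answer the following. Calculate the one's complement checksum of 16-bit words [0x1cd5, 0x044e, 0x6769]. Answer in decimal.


Given words: [0x1cd5, 0x044e, 0x6769]
Step 1: Sum all words
Raw sum = 7381 + 1102 + 26473 = 34956
One's complement = ~34956 & 0xFFFF = 30579

30579


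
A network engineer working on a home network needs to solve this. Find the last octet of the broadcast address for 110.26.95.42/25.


Given: IP = 110.26.95.42, prefix = /25
Host bits = 32 - 25 = 7
Network last octet = 42 AND mask = 0
Host part size = 2^7 - 1 = 127
Broadcast last octet = 0 OR 127 = 127

127


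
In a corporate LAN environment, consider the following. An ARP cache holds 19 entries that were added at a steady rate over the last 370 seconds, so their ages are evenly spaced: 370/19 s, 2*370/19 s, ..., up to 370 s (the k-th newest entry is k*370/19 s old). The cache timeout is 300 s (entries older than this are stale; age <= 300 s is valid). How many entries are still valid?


Ages are k * 370/19 s for k = 1..19 (spacing = 19.4737 s).
Entry k is valid iff k * 370/19 <= 300 iff k <= 19 * 300 / 370 = 15.4054
n_valid = floor(15.4054) = 15
(n_stale = 19 - 15 = 4)

15


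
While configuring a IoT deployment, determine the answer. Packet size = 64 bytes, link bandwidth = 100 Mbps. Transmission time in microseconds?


Given: packet = 64 bytes, bandwidth = 100 Mbps
Packet in bits = 64 * 8 = 512 bits
Bandwidth = 100 * 10^6 = 100000000 bps
Time = 512 / 100000000 seconds
Time in us = 512 * 10^6 / 100000000 = 5.12

5.12


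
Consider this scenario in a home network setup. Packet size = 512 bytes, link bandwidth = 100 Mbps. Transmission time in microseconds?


Given: packet = 512 bytes, bandwidth = 100 Mbps
Packet in bits = 512 * 8 = 4096 bits
Bandwidth = 100 * 10^6 = 100000000 bps
Time = 4096 / 100000000 seconds
Time in us = 4096 * 10^6 / 100000000 = 40.96

40.96


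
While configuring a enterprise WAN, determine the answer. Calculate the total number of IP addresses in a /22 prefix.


Given: CIDR prefix /22
Host bits = 32 - 22 = 10
Total addresses = 2^10 = 1024

1024


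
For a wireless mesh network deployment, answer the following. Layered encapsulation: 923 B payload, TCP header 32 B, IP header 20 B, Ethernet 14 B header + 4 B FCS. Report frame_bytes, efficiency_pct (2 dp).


TCP segment = 923 + 32 = 955 B
IP packet = 955 + 20 = 975 B
Ethernet frame = 975 + 14 + 4 = 993 B
Efficiency = app / frame = 923 / 993 = 0.929507 = 92.9507% -> 92.95% (2 dp)

993, 92.95


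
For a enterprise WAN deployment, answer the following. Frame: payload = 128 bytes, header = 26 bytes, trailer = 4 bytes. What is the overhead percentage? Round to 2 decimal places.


Given: payload = 128 B, header = 26 B, trailer = 4 B
Overhead bytes = header + trailer = 26 + 4 = 30
Total frame = payload + overhead = 128 + 30 = 158
Overhead % = 30 / 158 * 100 = 18.9873% -> 18.99% (2 dp)

18.99


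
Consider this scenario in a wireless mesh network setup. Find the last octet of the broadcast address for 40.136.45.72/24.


Given: IP = 40.136.45.72, prefix = /24
Host bits = 32 - 24 = 8
Network last octet = 72 AND mask = 0
Host part size = 2^8 - 1 = 255
Broadcast last octet = 0 OR 255 = 255

255


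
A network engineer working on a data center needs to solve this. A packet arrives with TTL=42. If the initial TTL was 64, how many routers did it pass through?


Given: initial TTL = 64, received TTL = 42
Hops = initial TTL - received TTL
Hops = 64 - 42 = 22

22


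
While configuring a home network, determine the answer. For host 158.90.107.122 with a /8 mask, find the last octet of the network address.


Given: IP = 158.90.107.122, prefix = /8
Subnet mask = 255.0.0.0
Last octet of IP: 122
Last octet of mask: 0
Network last octet = 122 AND 0 = 0

0


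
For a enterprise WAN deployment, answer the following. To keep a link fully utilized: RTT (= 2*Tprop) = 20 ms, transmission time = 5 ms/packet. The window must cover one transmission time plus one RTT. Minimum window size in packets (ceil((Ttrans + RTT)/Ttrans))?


Given: Ttrans = 5 ms, RTT = 20 ms (= 2 * Tprop, Tprop = 10 ms)
Time until first ACK returns = Ttrans + RTT = 5 + 20 = 25 ms
Need W * Ttrans >= Ttrans + RTT  ->  W >= (Ttrans + RTT) / Ttrans
(Ttrans + RTT) / Ttrans = 25 / 5 = 5
W_min = ceil(5) = 5

5


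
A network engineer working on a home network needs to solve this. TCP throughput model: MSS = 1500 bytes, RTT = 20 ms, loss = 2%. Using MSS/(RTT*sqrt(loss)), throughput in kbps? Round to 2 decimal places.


Given: MSS = 1500 bytes, RTT = 20 ms, loss = 2%
RTT in seconds = 20 / 1000 = 0.02
Loss rate = 2% = 0.02
sqrt(loss) = sqrt(0.02) = 0.141421356237
Throughput (bytes/s) = 1500 / (0.02 * 0.141421356237) = 530330.0859
Throughput (kbps) = 530330.0859 * 8 / 1000 = 4242.640687 -> 4242.64 kbps (2 dp)

4242.64


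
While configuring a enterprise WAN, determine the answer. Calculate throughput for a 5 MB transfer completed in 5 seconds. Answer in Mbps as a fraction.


Given: file = 5 MB, time = 5 s
File in Mb = 5 * 8 = 40 Mb
Throughput = 40 / 5 Mbps
Throughput = 8 Mbps

8


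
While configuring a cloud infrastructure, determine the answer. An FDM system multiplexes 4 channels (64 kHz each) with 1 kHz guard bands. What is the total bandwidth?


Given: 4 channels, 64 kHz each, guard = 1 kHz
Channel bandwidth = 4 * 64 = 256 kHz
Guard bands = 3 gaps * 1 kHz = 3 kHz
Total = 256 + 3 = 259 kHz

259


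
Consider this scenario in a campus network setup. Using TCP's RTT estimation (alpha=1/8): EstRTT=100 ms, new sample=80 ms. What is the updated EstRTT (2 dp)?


Given: EstRTT = 100 ms, SampleRTT = 80 ms, alpha = 1/8
New EstRTT = (1 - alpha) * EstRTT + alpha * SampleRTT
(7/8) * 100 = 87.5
(1/8) * 80 = 10
New EstRTT = 87.5 + 10 = 97.5 ms -> 97.50 ms (2 dp)

97.50


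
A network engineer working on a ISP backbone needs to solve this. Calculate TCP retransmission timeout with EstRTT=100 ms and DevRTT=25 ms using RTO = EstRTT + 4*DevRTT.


Given: EstRTT = 100 ms, DevRTT = 25 ms
Timeout = EstRTT + 4 * DevRTT
4 * DevRTT = 4 * 25 = 100
Timeout = 100 + 100 = 200 ms

200


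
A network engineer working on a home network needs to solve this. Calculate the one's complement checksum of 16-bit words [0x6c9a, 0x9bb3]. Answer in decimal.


Given words: [0x6c9a, 0x9bb3]
Step 1: Sum all words
Raw sum = 27802 + 39859 = 67661
Step 2: Fold carry: (2125 + 1) = 2126
One's complement = ~2126 & 0xFFFF = 63409

63409


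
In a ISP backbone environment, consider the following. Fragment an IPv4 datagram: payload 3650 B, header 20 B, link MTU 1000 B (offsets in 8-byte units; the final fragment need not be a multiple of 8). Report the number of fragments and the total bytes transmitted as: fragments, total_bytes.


Max data per non-final fragment = floor((MTU - header)/8)*8 = floor((1000 - 20)/8)*8 = floor(980/8)*8 = 976 B
Final fragment needs no 8-byte alignment: it can carry up to MTU - header = 980 B
Non-final fragments needed = ceil((payload - 980) / 976) = ceil(2670/976) = ceil(2.7357) = 3
Number of fragments = 3 + 1 = 4
Fragment sizes (data): 3 * 976 B + 722 B (last, 722 <= 980 OK)
Total bytes sent = payload + n_frags * header = 3650 + 4*20 = 3650 + 80 = 3730 B

4, 3730


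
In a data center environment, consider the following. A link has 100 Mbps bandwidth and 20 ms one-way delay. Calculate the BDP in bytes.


Given: bandwidth = 100 Mbps, delay = 20 ms
BDP in bits = 100 * 10^6 * 20 / 1000
BDP in bits = 2000000
BDP in bytes = 2000000 / 8 = 250000

250000


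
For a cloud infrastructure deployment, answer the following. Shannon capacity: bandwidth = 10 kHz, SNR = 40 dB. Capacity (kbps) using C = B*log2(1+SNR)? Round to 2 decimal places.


Given: B = 10 kHz, SNR = 40 dB
SNR linear = 10^(40/10) = 10000
1 + SNR = 10001
log2(10001) = 13.2878566418
C = 10 * 1000 * 13.2878566418 = 132878.5664 bps
C = 132.878566 kbps -> 132.88 kbps (2 dp)

132.88


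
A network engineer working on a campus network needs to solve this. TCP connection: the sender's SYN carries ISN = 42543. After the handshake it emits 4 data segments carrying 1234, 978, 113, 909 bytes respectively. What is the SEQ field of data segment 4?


The SYN occupies sequence number ISN = 42543, so the first data byte is ISN + 1 = 42544.
SEQ of data segment i = (ISN + 1) + sum of payload sizes of segments 1..i-1.
Segment 1: SEQ = 42544, payload = 1234 bytes
Segment 2: SEQ = 43778, payload = 978 bytes
Segment 3: SEQ = 44756, payload = 113 bytes
Segment 4: SEQ = 44869, payload = 909 bytes
SEQ of segment 4 = 42544 + 1234 + 978 + 113 = 44869

44869


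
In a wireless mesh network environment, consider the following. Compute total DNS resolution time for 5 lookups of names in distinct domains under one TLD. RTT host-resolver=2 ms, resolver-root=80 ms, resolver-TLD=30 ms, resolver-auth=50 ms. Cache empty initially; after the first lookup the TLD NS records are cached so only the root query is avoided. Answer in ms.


Lookup 1 (cold cache): local + root + TLD + auth = 2 + 80 + 30 + 50 = 162 ms
Lookups 2..5 (TLD NS cached -> skip root; new domain -> still ask TLD and auth): local + TLD + auth = 2 + 30 + 50 = 82 ms each
Remaining 4 lookups: 4 * 82 = 328 ms
Total = 162 + 328 = 490 ms

490


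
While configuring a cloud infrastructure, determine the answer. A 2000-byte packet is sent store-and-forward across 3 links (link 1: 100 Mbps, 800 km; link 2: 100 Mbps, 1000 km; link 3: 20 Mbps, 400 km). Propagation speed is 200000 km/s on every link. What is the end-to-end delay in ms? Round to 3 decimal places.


Packet = 2000 bytes = 16000 bits. Store-and-forward: sum (t_trans + t_prop) per link.
Link 1: t_trans = 16000/(100*10^6) s = 0.1600 ms; t_prop = 800/200000 s = 4.0000 ms; subtotal = 4.1600 ms
Link 2: t_trans = 16000/(100*10^6) s = 0.1600 ms; t_prop = 1000/200000 s = 5.0000 ms; subtotal = 5.1600 ms
Link 3: t_trans = 16000/(20*10^6) s = 0.8000 ms; t_prop = 400/200000 s = 2.0000 ms; subtotal = 2.8000 ms
End-to-end = 4.1600 + 5.1600 + 2.8000 = 12.1200 ms -> 12.120 ms (3 dp)

12.120


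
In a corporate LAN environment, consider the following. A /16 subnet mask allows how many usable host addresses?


Given: subnet mask /16
Host bits = 32 - 16 = 16
Total addresses = 2^16 = 65536
Usable hosts = 65536 - 2 (network + broadcast) = 65534

65534


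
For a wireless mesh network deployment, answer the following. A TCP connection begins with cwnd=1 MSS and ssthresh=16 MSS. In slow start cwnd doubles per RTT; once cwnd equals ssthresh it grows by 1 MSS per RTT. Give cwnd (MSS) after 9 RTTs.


RTT 0: cwnd = 1 MSS (initial)
RTT 1: cwnd = 2 MSS (slow start, doubled)
RTT 2: cwnd = 4 MSS (slow start, doubled)
RTT 3: cwnd = 8 MSS (slow start, doubled)
RTT 4: cwnd = 16 MSS (slow start, doubled)
RTT 5: cwnd = 17 MSS (congestion avoidance, +1)
RTT 6: cwnd = 18 MSS (congestion avoidance, +1)
RTT 7: cwnd = 19 MSS (congestion avoidance, +1)
RTT 8: cwnd = 20 MSS (congestion avoidance, +1)
RTT 9: cwnd = 21 MSS (congestion avoidance, +1)

21


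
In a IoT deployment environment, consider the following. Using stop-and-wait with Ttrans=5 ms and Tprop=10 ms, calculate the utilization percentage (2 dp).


Given: Ttrans = 5 ms, Tprop = 10 ms
RTT = 2 * Tprop = 2 * 10 = 20 ms
U = Ttrans / (Ttrans + RTT)
U = 5 / (5 + 20)
U = 5 / 25 = 0.2
U% = 20.00%

20.00


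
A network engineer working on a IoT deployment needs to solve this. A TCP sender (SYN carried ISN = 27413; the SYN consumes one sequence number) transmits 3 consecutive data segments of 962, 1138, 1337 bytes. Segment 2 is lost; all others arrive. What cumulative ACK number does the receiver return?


SYN uses sequence number 27413; first data byte = ISN + 1 = 27414.
Segment 1: SEQ = 27414, len = 962 B, covers [27414, 28375]
Segment 2: SEQ = 28376, len = 1138 B, covers [28376, 29513] [LOST]
Segment 3: SEQ = 29514, len = 1337 B, covers [29514, 30850]
In-order data received: bytes [27414, 28375] (segments 1..1).
Segment 2 missing -> gap begins at byte 28376; later segments buffered out of order.
Cumulative ACK = next expected in-order byte = 27414 + 962 = 28376

28376


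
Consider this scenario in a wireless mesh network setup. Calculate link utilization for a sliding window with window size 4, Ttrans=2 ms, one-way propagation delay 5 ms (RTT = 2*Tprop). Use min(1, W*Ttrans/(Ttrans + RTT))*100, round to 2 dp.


Given: W = 4, Ttrans = 2 ms, RTT = 10 ms (= 2 * Tprop, Tprop = 5 ms)
Cycle time = Ttrans + RTT = 2 + 10 = 12 ms (first packet sent until its ACK returns)
W * Ttrans = 4 * 2 = 8 ms of sending per cycle
W * Ttrans / (Ttrans + RTT) = 8 / 12 = 0.666667
U = min(1, 0.666667) = 0.666667
U% = 66.67%

66.67


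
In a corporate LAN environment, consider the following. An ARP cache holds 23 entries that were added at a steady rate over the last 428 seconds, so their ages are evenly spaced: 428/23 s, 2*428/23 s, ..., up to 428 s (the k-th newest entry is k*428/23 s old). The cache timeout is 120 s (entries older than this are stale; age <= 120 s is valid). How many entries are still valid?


Ages are k * 428/23 s for k = 1..23 (spacing = 18.6087 s).
Entry k is valid iff k * 428/23 <= 120 iff k <= 23 * 120 / 428 = 6.4486
n_valid = floor(6.4486) = 6
(n_stale = 23 - 6 = 17)

6


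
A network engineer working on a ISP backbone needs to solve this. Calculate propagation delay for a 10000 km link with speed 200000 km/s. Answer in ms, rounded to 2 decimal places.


Given: distance = 10000 km, speed = 200000 km/s
Delay = distance / speed = 10000 / 200000 seconds
Delay in ms = 10000 * 1000 / 200000
Delay = 50.0000 ms
Rounded to 2 dp = 50.00 ms

50.00


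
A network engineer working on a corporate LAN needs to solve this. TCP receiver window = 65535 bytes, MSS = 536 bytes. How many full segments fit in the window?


Given: RWND = 65535 bytes, MSS = 536 bytes
Full segments = floor(RWND / MSS)
Full segments = floor(65535 / 536)
Full segments = floor(122.2668) = 122

122


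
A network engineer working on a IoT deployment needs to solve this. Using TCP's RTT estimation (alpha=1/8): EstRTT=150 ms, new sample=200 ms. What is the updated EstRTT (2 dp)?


Given: EstRTT = 150 ms, SampleRTT = 200 ms, alpha = 1/8
New EstRTT = (1 - alpha) * EstRTT + alpha * SampleRTT
(7/8) * 150 = 131.25
(1/8) * 200 = 25
New EstRTT = 131.25 + 25 = 156.25 ms -> 156.25 ms (2 dp)

156.25


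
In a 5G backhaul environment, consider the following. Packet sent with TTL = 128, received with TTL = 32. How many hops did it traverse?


Given: initial TTL = 128, received TTL = 32
Hops = initial TTL - received TTL
Hops = 128 - 32 = 96

96


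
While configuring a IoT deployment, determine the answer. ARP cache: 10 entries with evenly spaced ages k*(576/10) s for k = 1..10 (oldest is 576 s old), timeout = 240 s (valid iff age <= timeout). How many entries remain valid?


Ages are k * 576/10 s for k = 1..10 (spacing = 57.6000 s).
Entry k is valid iff k * 576/10 <= 240 iff k <= 10 * 240 / 576 = 4.1667
n_valid = floor(4.1667) = 4
(n_stale = 10 - 4 = 6)

4


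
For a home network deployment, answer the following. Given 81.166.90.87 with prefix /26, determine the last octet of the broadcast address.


Given: IP = 81.166.90.87, prefix = /26
Host bits = 32 - 26 = 6
Network last octet = 87 AND mask = 64
Host part size = 2^6 - 1 = 63
Broadcast last octet = 64 OR 63 = 127

127


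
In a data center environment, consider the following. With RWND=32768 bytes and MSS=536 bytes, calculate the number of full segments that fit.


Given: RWND = 32768 bytes, MSS = 536 bytes
Full segments = floor(RWND / MSS)
Full segments = floor(32768 / 536)
Full segments = floor(61.1343) = 61

61


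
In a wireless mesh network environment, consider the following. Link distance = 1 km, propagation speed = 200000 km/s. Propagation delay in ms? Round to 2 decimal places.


Given: distance = 1 km, speed = 200000 km/s
Delay = distance / speed = 1 / 200000 seconds
Delay in ms = 1 * 1000 / 200000
Delay = 0.0050 ms
Rounded to 2 dp = 0.01 ms

0.01


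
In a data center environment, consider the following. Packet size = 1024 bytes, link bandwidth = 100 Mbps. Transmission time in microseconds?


Given: packet = 1024 bytes, bandwidth = 100 Mbps
Packet in bits = 1024 * 8 = 8192 bits
Bandwidth = 100 * 10^6 = 100000000 bps
Time = 8192 / 100000000 seconds
Time in us = 8192 * 10^6 / 100000000 = 81.92

81.92


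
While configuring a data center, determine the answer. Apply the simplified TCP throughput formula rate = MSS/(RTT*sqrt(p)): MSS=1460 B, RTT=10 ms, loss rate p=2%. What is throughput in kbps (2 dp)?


Given: MSS = 1460 bytes, RTT = 10 ms, loss = 2%
RTT in seconds = 10 / 1000 = 0.01
Loss rate = 2% = 0.02
sqrt(loss) = sqrt(0.02) = 0.141421356237
Throughput (bytes/s) = 1460 / (0.01 * 0.141421356237) = 1032375.9005
Throughput (kbps) = 1032375.9005 * 8 / 1000 = 8259.007204 -> 8259.01 kbps (2 dp)

8259.01


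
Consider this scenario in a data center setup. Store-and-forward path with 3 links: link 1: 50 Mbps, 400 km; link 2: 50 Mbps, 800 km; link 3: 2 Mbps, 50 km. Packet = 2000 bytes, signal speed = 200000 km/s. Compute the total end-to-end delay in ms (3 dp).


Packet = 2000 bytes = 16000 bits. Store-and-forward: sum (t_trans + t_prop) per link.
Link 1: t_trans = 16000/(50*10^6) s = 0.3200 ms; t_prop = 400/200000 s = 2.0000 ms; subtotal = 2.3200 ms
Link 2: t_trans = 16000/(50*10^6) s = 0.3200 ms; t_prop = 800/200000 s = 4.0000 ms; subtotal = 4.3200 ms
Link 3: t_trans = 16000/(2*10^6) s = 8.0000 ms; t_prop = 50/200000 s = 0.2500 ms; subtotal = 8.2500 ms
End-to-end = 2.3200 + 4.3200 + 8.2500 = 14.8900 ms -> 14.890 ms (3 dp)

14.890


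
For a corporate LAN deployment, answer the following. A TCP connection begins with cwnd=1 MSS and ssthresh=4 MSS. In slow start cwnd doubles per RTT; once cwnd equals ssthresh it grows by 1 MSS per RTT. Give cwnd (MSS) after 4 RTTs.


RTT 0: cwnd = 1 MSS (initial)
RTT 1: cwnd = 2 MSS (slow start, doubled)
RTT 2: cwnd = 4 MSS (slow start, doubled)
RTT 3: cwnd = 5 MSS (congestion avoidance, +1)
RTT 4: cwnd = 6 MSS (congestion avoidance, +1)

6


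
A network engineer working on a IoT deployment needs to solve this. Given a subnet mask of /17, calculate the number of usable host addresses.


Given: subnet mask /17
Host bits = 32 - 17 = 15
Total addresses = 2^15 = 32768
Usable hosts = 32768 - 2 (network + broadcast) = 32766

32766


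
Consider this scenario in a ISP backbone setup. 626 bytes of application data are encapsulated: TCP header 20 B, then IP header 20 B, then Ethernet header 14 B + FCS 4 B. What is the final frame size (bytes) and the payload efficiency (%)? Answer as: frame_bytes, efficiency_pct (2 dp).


TCP segment = 626 + 20 = 646 B
IP packet = 646 + 20 = 666 B
Ethernet frame = 666 + 14 + 4 = 684 B
Efficiency = app / frame = 626 / 684 = 0.915205 = 91.5205% -> 91.52% (2 dp)

684, 91.52


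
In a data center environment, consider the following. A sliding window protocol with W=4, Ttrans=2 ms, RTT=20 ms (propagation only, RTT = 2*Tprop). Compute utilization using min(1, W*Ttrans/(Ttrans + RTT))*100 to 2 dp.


Given: W = 4, Ttrans = 2 ms, RTT = 20 ms (= 2 * Tprop, Tprop = 10 ms)
Cycle time = Ttrans + RTT = 2 + 20 = 22 ms (first packet sent until its ACK returns)
W * Ttrans = 4 * 2 = 8 ms of sending per cycle
W * Ttrans / (Ttrans + RTT) = 8 / 22 = 0.363636
U = min(1, 0.363636) = 0.363636
U% = 36.36%

36.36


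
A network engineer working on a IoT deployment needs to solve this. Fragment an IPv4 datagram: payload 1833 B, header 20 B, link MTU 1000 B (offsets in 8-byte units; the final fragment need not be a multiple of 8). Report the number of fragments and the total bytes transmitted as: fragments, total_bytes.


Max data per non-final fragment = floor((MTU - header)/8)*8 = floor((1000 - 20)/8)*8 = floor(980/8)*8 = 976 B
Final fragment needs no 8-byte alignment: it can carry up to MTU - header = 980 B
Non-final fragments needed = ceil((payload - 980) / 976) = ceil(853/976) = ceil(0.8740) = 1
Number of fragments = 1 + 1 = 2
Fragment sizes (data): 1 * 976 B + 857 B (last, 857 <= 980 OK)
Total bytes sent = payload + n_frags * header = 1833 + 2*20 = 1833 + 40 = 1873 B

2, 1873


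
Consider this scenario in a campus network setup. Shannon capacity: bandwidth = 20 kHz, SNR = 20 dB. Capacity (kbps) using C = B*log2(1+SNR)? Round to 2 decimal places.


Given: B = 20 kHz, SNR = 20 dB
SNR linear = 10^(20/10) = 100
1 + SNR = 101
log2(101) = 6.6582114828
C = 20 * 1000 * 6.6582114828 = 133164.2297 bps
C = 133.164230 kbps -> 133.16 kbps (2 dp)

133.16


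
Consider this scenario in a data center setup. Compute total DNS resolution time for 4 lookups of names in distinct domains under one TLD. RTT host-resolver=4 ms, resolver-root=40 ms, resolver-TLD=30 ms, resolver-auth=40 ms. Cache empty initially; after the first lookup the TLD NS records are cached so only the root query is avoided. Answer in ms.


Lookup 1 (cold cache): local + root + TLD + auth = 4 + 40 + 30 + 40 = 114 ms
Lookups 2..4 (TLD NS cached -> skip root; new domain -> still ask TLD and auth): local + TLD + auth = 4 + 30 + 40 = 74 ms each
Remaining 3 lookups: 3 * 74 = 222 ms
Total = 114 + 222 = 336 ms

336


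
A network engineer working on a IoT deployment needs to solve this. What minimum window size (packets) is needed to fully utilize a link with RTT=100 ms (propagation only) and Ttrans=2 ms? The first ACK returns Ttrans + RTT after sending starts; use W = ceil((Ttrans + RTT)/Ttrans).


Given: Ttrans = 2 ms, RTT = 100 ms (= 2 * Tprop, Tprop = 50 ms)
Time until first ACK returns = Ttrans + RTT = 2 + 100 = 102 ms
Need W * Ttrans >= Ttrans + RTT  ->  W >= (Ttrans + RTT) / Ttrans
(Ttrans + RTT) / Ttrans = 102 / 2 = 51
W_min = ceil(51) = 51

51


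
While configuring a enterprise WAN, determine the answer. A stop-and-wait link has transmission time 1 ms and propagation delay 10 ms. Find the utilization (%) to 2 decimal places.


Given: Ttrans = 1 ms, Tprop = 10 ms
RTT = 2 * Tprop = 2 * 10 = 20 ms
U = Ttrans / (Ttrans + RTT)
U = 1 / (1 + 20)
U = 1 / 21 = 0.047619
U% = 4.76%

4.76


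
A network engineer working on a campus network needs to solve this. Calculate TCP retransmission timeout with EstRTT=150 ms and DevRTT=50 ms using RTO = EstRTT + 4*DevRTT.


Given: EstRTT = 150 ms, DevRTT = 50 ms
Timeout = EstRTT + 4 * DevRTT
4 * DevRTT = 4 * 50 = 200
Timeout = 150 + 200 = 350 ms

350


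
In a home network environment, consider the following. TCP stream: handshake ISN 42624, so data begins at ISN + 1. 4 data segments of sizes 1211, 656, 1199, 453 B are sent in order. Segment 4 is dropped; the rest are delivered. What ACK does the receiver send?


SYN uses sequence number 42624; first data byte = ISN + 1 = 42625.
Segment 1: SEQ = 42625, len = 1211 B, covers [42625, 43835]
Segment 2: SEQ = 43836, len = 656 B, covers [43836, 44491]
Segment 3: SEQ = 44492, len = 1199 B, covers [44492, 45690]
Segment 4: SEQ = 45691, len = 453 B, covers [45691, 46143] [LOST]
In-order data received: bytes [42625, 45690] (segments 1..3).
Segment 4 missing -> gap begins at byte 45691.
Cumulative ACK = next expected in-order byte = 42625 + 1211 + 656 + 1199 = 45691

45691


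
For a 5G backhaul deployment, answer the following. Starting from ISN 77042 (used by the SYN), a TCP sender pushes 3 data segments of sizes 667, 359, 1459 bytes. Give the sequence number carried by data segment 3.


The SYN occupies sequence number ISN = 77042, so the first data byte is ISN + 1 = 77043.
SEQ of data segment i = (ISN + 1) + sum of payload sizes of segments 1..i-1.
Segment 1: SEQ = 77043, payload = 667 bytes
Segment 2: SEQ = 77710, payload = 359 bytes
Segment 3: SEQ = 78069, payload = 1459 bytes
SEQ of segment 3 = 77043 + 667 + 359 = 78069

78069


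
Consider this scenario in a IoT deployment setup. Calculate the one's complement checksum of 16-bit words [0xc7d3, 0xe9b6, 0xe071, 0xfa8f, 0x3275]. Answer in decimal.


Given words: [0xc7d3, 0xe9b6, 0xe071, 0xfa8f, 0x3275]
Step 1: Sum all words
Raw sum = 51155 + 59830 + 57457 + 64143 + 12917 = 245502
Step 2: Fold carry: (48894 + 3) = 48897
One's complement = ~48897 & 0xFFFF = 16638

16638


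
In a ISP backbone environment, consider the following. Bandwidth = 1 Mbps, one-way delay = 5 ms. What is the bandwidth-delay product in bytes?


Given: bandwidth = 1 Mbps, delay = 5 ms
BDP in bits = 1 * 10^6 * 5 / 1000
BDP in bits = 5000
BDP in bytes = 5000 / 8 = 625

625


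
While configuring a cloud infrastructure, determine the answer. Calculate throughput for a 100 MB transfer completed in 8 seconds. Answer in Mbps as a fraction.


Given: file = 100 MB, time = 8 s
File in Mb = 100 * 8 = 800 Mb
Throughput = 800 / 8 Mbps
Throughput = 100 Mbps

100


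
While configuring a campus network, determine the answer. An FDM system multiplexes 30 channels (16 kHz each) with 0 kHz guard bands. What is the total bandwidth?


Given: 30 channels, 16 kHz each, guard = 0 kHz
Channel bandwidth = 30 * 16 = 480 kHz
Guard bands = 29 gaps * 0 kHz = 0 kHz
Total = 480 + 0 = 480 kHz

480


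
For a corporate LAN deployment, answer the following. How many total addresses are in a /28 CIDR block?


Given: CIDR prefix /28
Host bits = 32 - 28 = 4
Total addresses = 2^4 = 16

16


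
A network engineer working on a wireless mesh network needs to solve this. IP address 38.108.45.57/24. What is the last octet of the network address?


Given: IP = 38.108.45.57, prefix = /24
Subnet mask = 255.255.255.0
Last octet of IP: 57
Last octet of mask: 0
Network last octet = 57 AND 0 = 0

0


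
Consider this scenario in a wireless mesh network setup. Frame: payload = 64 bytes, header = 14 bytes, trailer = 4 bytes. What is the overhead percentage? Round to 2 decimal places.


Given: payload = 64 B, header = 14 B, trailer = 4 B
Overhead bytes = header + trailer = 14 + 4 = 18
Total frame = payload + overhead = 64 + 18 = 82
Overhead % = 18 / 82 * 100 = 21.9512% -> 21.95% (2 dp)

21.95


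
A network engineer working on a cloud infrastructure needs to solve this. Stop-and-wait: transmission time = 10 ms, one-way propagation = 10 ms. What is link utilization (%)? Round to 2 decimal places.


Given: Ttrans = 10 ms, Tprop = 10 ms
RTT = 2 * Tprop = 2 * 10 = 20 ms
U = Ttrans / (Ttrans + RTT)
U = 10 / (10 + 20)
U = 10 / 30 = 0.333333
U% = 33.33%

33.33


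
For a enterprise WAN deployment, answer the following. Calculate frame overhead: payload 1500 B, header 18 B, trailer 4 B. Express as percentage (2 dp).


Given: payload = 1500 B, header = 18 B, trailer = 4 B
Overhead bytes = header + trailer = 18 + 4 = 22
Total frame = payload + overhead = 1500 + 22 = 1522
Overhead % = 22 / 1522 * 100 = 1.4455% -> 1.45% (2 dp)

1.45


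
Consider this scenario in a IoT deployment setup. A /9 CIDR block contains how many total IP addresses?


Given: CIDR prefix /9
Host bits = 32 - 9 = 23
Total addresses = 2^23 = 8388608

8388608


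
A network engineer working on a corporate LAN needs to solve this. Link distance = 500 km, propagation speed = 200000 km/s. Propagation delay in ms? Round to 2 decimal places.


Given: distance = 500 km, speed = 200000 km/s
Delay = distance / speed = 500 / 200000 seconds
Delay in ms = 500 * 1000 / 200000
Delay = 2.5000 ms
Rounded to 2 dp = 2.50 ms

2.50


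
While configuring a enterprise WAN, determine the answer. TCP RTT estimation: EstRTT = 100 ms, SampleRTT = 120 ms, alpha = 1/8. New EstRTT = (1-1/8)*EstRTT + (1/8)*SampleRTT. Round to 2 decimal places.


Given: EstRTT = 100 ms, SampleRTT = 120 ms, alpha = 1/8
New EstRTT = (1 - alpha) * EstRTT + alpha * SampleRTT
(7/8) * 100 = 87.5
(1/8) * 120 = 15
New EstRTT = 87.5 + 15 = 102.5 ms -> 102.50 ms (2 dp)

102.50


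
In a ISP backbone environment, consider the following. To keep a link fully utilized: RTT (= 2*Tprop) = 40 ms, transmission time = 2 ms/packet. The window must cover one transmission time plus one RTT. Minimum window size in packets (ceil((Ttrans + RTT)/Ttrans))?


Given: Ttrans = 2 ms, RTT = 40 ms (= 2 * Tprop, Tprop = 20 ms)
Time until first ACK returns = Ttrans + RTT = 2 + 40 = 42 ms
Need W * Ttrans >= Ttrans + RTT  ->  W >= (Ttrans + RTT) / Ttrans
(Ttrans + RTT) / Ttrans = 42 / 2 = 21
W_min = ceil(21) = 21

21


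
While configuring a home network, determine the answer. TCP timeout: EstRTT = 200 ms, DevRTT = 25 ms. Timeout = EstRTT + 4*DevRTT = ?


Given: EstRTT = 200 ms, DevRTT = 25 ms
Timeout = EstRTT + 4 * DevRTT
4 * DevRTT = 4 * 25 = 100
Timeout = 200 + 100 = 300 ms

300


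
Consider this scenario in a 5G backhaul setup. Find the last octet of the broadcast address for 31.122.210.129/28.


Given: IP = 31.122.210.129, prefix = /28
Host bits = 32 - 28 = 4
Network last octet = 129 AND mask = 128
Host part size = 2^4 - 1 = 15
Broadcast last octet = 128 OR 15 = 143

143


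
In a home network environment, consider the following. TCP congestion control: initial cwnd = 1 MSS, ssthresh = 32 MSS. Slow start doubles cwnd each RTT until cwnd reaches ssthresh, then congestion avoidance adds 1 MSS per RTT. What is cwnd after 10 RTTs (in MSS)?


RTT 0: cwnd = 1 MSS (initial)
RTT 1: cwnd = 2 MSS (slow start, doubled)
RTT 2: cwnd = 4 MSS (slow start, doubled)
RTT 3: cwnd = 8 MSS (slow start, doubled)
RTT 4: cwnd = 16 MSS (slow start, doubled)
RTT 5: cwnd = 32 MSS (slow start, doubled)
RTT 6: cwnd = 33 MSS (congestion avoidance, +1)
RTT 7: cwnd = 34 MSS (congestion avoidance, +1)
RTT 8: cwnd = 35 MSS (congestion avoidance, +1)
RTT 9: cwnd = 36 MSS (congestion avoidance, +1)
RTT 10: cwnd = 37 MSS (congestion avoidance, +1)

37


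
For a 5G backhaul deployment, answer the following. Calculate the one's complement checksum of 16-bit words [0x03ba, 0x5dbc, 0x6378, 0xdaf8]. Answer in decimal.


Given words: [0x03ba, 0x5dbc, 0x6378, 0xdaf8]
Step 1: Sum all words
Raw sum = 954 + 23996 + 25464 + 56056 = 106470
Step 2: Fold carry: (40934 + 1) = 40935
One's complement = ~40935 & 0xFFFF = 24600

24600


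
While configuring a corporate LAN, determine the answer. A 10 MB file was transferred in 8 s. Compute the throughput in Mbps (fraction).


Given: file = 10 MB, time = 8 s
File in Mb = 10 * 8 = 80 Mb
Throughput = 80 / 8 Mbps
Throughput = 10 Mbps

10


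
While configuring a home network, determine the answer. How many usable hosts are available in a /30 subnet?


Given: subnet mask /30
Host bits = 32 - 30 = 2
Total addresses = 2^2 = 4
Usable hosts = 4 - 2 (network + broadcast) = 2

2


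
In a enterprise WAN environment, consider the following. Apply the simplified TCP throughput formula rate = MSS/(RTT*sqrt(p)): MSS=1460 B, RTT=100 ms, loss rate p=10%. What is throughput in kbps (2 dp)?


Given: MSS = 1460 bytes, RTT = 100 ms, loss = 10%
RTT in seconds = 100 / 1000 = 0.1
Loss rate = 10% = 0.1
sqrt(loss) = sqrt(0.1) = 0.316227766017
Throughput (bytes/s) = 1460 / (0.1 * 0.316227766017) = 46169.2538
Throughput (kbps) = 46169.2538 * 8 / 1000 = 369.354031 -> 369.35 kbps (2 dp)

369.35


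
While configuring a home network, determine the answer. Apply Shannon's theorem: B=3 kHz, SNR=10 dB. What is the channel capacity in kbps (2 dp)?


Given: B = 3 kHz, SNR = 10 dB
SNR linear = 10^(10/10) = 10
1 + SNR = 11
log2(11) = 3.4594316186
C = 3 * 1000 * 3.4594316186 = 10378.2949 bps
C = 10.378295 kbps -> 10.38 kbps (2 dp)

10.38


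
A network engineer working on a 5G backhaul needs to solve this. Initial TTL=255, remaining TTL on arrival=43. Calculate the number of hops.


Given: initial TTL = 255, received TTL = 43
Hops = initial TTL - received TTL
Hops = 255 - 43 = 212

212


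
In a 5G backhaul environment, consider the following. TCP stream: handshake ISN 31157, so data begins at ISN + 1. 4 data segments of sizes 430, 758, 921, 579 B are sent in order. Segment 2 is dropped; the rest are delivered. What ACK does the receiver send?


SYN uses sequence number 31157; first data byte = ISN + 1 = 31158.
Segment 1: SEQ = 31158, len = 430 B, covers [31158, 31587]
Segment 2: SEQ = 31588, len = 758 B, covers [31588, 32345] [LOST]
Segment 3: SEQ = 32346, len = 921 B, covers [32346, 33266]
Segment 4: SEQ = 33267, len = 579 B, covers [33267, 33845]
In-order data received: bytes [31158, 31587] (segments 1..1).
Segment 2 missing -> gap begins at byte 31588; later segments buffered out of order.
Cumulative ACK = next expected in-order byte = 31158 + 430 = 31588

31588
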